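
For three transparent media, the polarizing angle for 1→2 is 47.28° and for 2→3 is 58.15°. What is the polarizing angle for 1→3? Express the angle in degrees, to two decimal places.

tan θ_B(1→2) = n₂/n₁ = tan 47.28° = 1.0829.
tan θ_B(2→3) = n₃/n₂ = tan 58.15° = 1.6097.
So n₃/n₁ = (n₂/n₁)(n₃/n₂) = 1.0829 × 1.6097 = 1.7432.
θ_B(1→3) = arctan(1.7432) = 60.16°.

θ_B ≈ 60.16°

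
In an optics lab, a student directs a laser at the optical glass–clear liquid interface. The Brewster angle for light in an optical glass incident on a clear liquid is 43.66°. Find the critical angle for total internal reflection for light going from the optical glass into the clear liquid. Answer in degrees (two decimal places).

n₂/n₁ = tan 43.66° = 0.9543; the critical angle satisfies sin θ_c = n₂/n₁.
θ_c = arcsin(0.9543) = 72.61°.

θ_c ≈ 72.61°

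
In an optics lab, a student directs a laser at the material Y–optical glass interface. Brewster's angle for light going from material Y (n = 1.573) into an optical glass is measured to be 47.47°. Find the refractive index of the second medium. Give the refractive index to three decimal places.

Full polarization of the reflected beam means tan θ_B = n₂/n₁, where n₁ is the incident medium (material Y).
n₂ = n₁ tan θ_B = 1.573 × tan 47.47° = 1.715.

n ≈ 1.715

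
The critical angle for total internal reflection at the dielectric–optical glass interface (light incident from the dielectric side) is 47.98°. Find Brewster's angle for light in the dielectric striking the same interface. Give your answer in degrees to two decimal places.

θ_B ≈ 36.61°

sin θ_c = n₂/n₁, so n₂/n₁ = sin 47.98° = 0.7429.
Brewster: tan θ_B = n₂/n₁ = 0.7429.
θ_B = arctan(0.7429) = 36.61°.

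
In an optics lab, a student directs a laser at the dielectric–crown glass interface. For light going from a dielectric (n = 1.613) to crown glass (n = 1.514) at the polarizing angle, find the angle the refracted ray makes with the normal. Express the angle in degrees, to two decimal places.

tan θ_B = n₂/n₁ = 1.514/1.613 = 0.9386, so θ_B = 43.19°.
At Brewster's angle the reflected and refracted rays are perpendicular, so θ_t = 90° − θ_B = 90° − 43.19° = 46.81°.

θ_t ≈ 46.81°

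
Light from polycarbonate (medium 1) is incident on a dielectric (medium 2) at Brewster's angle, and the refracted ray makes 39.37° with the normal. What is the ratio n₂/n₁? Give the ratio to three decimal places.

n₂/n₁ ≈ 1.219

θ_B + θ_t = 90°, so θ_B = 90° − 39.37° = 50.63°.
tan θ_B = n₂/n₁, so n₂/n₁ = tan 50.63° = 1.219.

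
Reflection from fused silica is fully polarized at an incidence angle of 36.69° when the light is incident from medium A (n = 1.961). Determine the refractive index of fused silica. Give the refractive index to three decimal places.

n ≈ 1.461

Brewster's law: tan θ_B = n₂/n₁ (light incident in medium A, refracted into fused silica).
n₂ = n₁ tan θ_B = 1.961 × tan 36.69° = 1.461.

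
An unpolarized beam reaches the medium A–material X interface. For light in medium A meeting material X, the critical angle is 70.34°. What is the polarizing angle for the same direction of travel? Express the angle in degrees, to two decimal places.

n₂/n₁ = sin θ_c = sin 70.34° = 0.9417.
tan θ_B equals the same ratio, so θ_B = arctan(0.9417) = 43.28°.

θ_B ≈ 43.28°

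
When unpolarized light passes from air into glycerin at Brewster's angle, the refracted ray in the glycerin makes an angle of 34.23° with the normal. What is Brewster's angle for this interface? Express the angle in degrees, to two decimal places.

θ_B ≈ 55.77°

Since the reflected and refracted rays are at right angles at the polarizing angle, θ_B + θ_t = 90°.
So θ_B = 90° − θ_t = 90° − 34.23° = 55.77°.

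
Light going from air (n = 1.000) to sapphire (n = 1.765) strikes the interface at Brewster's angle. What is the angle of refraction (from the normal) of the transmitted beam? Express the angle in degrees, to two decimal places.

tan θ_B = n₂/n₁ = 1.765/1.000 = 1.7650, so θ_B = 60.47°.
Since θ_B + θ_t = 90° at Brewster incidence, θ_t = 90° − 60.47° = 29.53°.

θ_t ≈ 29.53°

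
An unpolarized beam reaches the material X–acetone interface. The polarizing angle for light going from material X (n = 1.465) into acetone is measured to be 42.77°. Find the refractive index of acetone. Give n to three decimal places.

Full polarization of the reflected beam means tan θ_B = n₂/n₁, where n₁ is the incident medium (material X).
n₂ = n₁ tan θ_B = 1.465 × tan 42.77° = 1.355.

n ≈ 1.355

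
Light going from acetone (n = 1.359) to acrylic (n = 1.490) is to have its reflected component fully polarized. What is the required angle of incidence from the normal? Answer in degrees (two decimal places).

θ_B ≈ 47.63°

At Brewster's angle the reflected and refracted rays are perpendicular, which with Snell's law gives tan θ_B = n₂/n₁.
tan θ_B = n₂/n₁ = 1.490/1.359 = 1.0964.
θ_B = arctan(1.0964) = 47.63°.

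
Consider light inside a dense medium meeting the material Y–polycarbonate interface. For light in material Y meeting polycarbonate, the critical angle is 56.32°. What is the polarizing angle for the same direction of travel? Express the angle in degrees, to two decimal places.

θ_B ≈ 39.77°

sin θ_c = n₂/n₁, so n₂/n₁ = sin 56.32° = 0.8321.
Brewster: tan θ_B = n₂/n₁ = 0.8321.
θ_B = arctan(0.8321) = 39.77°.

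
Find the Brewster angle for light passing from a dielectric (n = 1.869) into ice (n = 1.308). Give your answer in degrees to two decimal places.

Brewster's condition: tan θ_B = n₂/n₁ = 1.308/1.869 = 0.6998. Taking the arctangent, θ_B = 34.99°.

θ_B ≈ 34.99°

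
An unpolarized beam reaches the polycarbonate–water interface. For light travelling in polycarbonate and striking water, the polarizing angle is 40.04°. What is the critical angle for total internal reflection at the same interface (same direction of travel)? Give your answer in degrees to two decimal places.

n₂/n₁ = tan 40.04° = 0.8403; the critical angle satisfies sin θ_c = n₂/n₁.
θ_c = arcsin(0.8403) = 57.17°.

θ_c ≈ 57.17°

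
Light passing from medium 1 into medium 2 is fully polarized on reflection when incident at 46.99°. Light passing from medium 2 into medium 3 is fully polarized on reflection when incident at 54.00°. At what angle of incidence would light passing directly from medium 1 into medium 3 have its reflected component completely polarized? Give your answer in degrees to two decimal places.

n₂/n₁ = tan 46.99° = 1.0720 and n₃/n₂ = tan 54.00° = 1.3764.
So n₃/n₁ = (n₂/n₁)(n₃/n₂) = 1.0720 × 1.3764 = 1.4755.
θ_B(1→3) = arctan(1.4755) = 55.87°.

θ_B ≈ 55.87°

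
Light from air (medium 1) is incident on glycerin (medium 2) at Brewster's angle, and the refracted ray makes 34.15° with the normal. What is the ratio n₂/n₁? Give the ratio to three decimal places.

n₂/n₁ ≈ 1.474

θ_B + θ_t = 90°, so θ_B = 90° − 34.15° = 55.85°.
Then n₂/n₁ = tan θ_B = tan 55.85° = 1.474.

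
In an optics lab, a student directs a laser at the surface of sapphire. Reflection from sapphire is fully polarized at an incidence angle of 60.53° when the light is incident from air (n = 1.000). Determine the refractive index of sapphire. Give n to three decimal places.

n ≈ 1.770

At the polarizing angle, tan θ_B = n₂/n₁ with n₁ on the incident side (air) and n₂ on the transmitted side (sapphire).
n₂ = n₁ tan θ_B = 1.000 × tan 60.53° = 1.770.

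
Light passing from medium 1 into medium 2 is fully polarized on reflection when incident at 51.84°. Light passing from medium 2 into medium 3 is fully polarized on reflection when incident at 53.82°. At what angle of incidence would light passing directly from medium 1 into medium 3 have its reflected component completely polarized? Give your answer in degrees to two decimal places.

n₂/n₁ = tan 51.84° = 1.2726 and n₃/n₂ = tan 53.82° = 1.3673.
n₃/n₁ = 1.7401. Then tan θ_B(1→3) = n₃/n₁, so θ_B(1→3) = arctan(1.7401) = 60.11°.

θ_B ≈ 60.11°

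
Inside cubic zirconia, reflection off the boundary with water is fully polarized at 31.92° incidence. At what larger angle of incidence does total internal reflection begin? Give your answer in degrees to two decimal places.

θ_c ≈ 38.53°

tan θ_B = n₂/n₁ = tan 31.92° = 0.6229.
Total internal reflection: sin θ_c = n₂/n₁ = 0.6229.
θ_c = arcsin(0.6229) = 38.53°.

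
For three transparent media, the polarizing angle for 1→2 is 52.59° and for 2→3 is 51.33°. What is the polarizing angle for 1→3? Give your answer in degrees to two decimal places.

tan θ_B(1→2) = n₂/n₁ = tan 52.59° = 1.3075.
tan θ_B(2→3) = n₃/n₂ = tan 51.33° = 1.2495.
Multiplying, n₃/n₁ = 1.3075 × 1.2495 = 1.6337, and θ_B(1→3) = arctan 1.6337 = 58.53°.

θ_B ≈ 58.53°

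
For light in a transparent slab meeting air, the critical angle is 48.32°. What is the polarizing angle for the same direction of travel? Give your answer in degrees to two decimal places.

θ_B ≈ 36.75°

sin θ_c = n₂/n₁, so n₂/n₁ = sin 48.32° = 0.7469.
Brewster: tan θ_B = n₂/n₁ = 0.7469.
θ_B = arctan(0.7469) = 36.75°.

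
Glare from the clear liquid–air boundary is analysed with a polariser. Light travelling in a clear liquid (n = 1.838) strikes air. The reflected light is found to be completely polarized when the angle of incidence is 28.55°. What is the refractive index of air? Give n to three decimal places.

n ≈ 1.000

At the polarizing angle, tan θ_B = n₂/n₁ with n₁ on the incident side (a clear liquid) and n₂ on the transmitted side (air).
n₂ = n₁ tan θ_B = 1.838 × tan 28.55° = 1.000.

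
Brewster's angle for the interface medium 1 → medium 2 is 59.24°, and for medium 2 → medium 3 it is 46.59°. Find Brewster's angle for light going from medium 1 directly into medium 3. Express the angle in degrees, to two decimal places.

θ_B ≈ 60.62°

n₂/n₁ = tan 59.24° = 1.6802 and n₃/n₂ = tan 46.59° = 1.0571.
Multiplying, n₃/n₁ = 1.6802 × 1.0571 = 1.7761, and θ_B(1→3) = arctan 1.7761 = 60.62°.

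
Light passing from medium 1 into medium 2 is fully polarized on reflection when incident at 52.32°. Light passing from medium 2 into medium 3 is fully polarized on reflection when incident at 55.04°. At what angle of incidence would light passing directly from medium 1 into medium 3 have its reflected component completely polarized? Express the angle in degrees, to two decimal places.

n₂/n₁ = tan 52.32° = 1.2948 and n₃/n₂ = tan 55.04° = 1.4303.
So n₃/n₁ = (n₂/n₁)(n₃/n₂) = 1.2948 × 1.4303 = 1.8519.
θ_B(1→3) = arctan(1.8519) = 61.63°.

θ_B ≈ 61.63°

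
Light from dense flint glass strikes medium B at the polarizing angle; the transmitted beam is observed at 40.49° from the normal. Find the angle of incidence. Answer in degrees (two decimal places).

θ_B ≈ 49.51°

At Brewster's angle the reflected and refracted rays are perpendicular, so θ_B + θ_t = 90°.
So θ_B = 90° − θ_t = 90° − 40.49° = 49.51°.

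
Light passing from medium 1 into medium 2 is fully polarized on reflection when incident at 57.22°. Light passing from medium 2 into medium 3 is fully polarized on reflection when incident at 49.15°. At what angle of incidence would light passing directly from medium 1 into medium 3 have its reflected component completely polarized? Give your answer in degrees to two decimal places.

θ_B ≈ 60.89°

Each Brewster angle gives a ratio: n₂/n₁ = tan 57.22° = 1.5529, n₃/n₂ = tan 49.15° = 1.1565.
n₃/n₁ = 1.7959. Then tan θ_B(1→3) = n₃/n₁, so θ_B(1→3) = arctan(1.7959) = 60.89°.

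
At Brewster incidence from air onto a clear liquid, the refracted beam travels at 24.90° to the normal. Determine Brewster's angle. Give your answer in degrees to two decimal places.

θ_B ≈ 65.10°

Since the reflected and refracted rays are at right angles at the polarizing angle, θ_B + θ_t = 90°.
So θ_B = 90° − θ_t = 90° − 24.90° = 65.10°.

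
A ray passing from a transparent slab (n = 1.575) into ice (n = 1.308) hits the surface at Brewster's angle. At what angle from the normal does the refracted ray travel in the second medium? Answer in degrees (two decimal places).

θ_t ≈ 50.29°

First find Brewster's angle: tan θ_B = 1.308/1.575 = 0.8305, giving θ_B = 39.71°.
At Brewster's angle the reflected and refracted rays are perpendicular, so θ_t = 90° − θ_B = 90° − 39.71° = 50.29°.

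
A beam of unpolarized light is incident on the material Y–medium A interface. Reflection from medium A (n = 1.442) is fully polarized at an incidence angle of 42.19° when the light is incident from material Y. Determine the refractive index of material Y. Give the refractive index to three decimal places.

n ≈ 1.591

Full polarization of the reflected beam means tan θ_B = n₂/n₁, where n₁ is the incident medium (material Y).
n₁ = n₂ / tan θ_B = 1.442 / tan 42.19° = 1.591.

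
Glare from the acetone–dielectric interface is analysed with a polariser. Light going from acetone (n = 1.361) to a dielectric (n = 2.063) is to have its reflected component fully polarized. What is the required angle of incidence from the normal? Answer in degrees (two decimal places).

Here n₂/n₁ = 2.063/1.361 = 1.5158, and Brewster's law gives tan θ_B = n₂/n₁.
θ_B = arctan(1.5158) = 56.59°.

θ_B ≈ 56.59°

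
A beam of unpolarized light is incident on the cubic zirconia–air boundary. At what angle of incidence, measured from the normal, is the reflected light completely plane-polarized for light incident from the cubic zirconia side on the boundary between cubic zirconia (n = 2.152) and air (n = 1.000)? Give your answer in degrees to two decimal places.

θ_B ≈ 24.92°

Here n₂/n₁ = 1.000/2.152 = 0.4647, and Brewster's law gives tan θ_B = n₂/n₁.
So θ_B = arctan 0.4647 = 24.92°.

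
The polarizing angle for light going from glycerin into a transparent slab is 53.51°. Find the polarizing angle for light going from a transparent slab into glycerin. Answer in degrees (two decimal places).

The two Brewster angles are complementary: θ_B' = 90° − θ_B = 90° − 53.51° = 36.49°.

θ_B' ≈ 36.49°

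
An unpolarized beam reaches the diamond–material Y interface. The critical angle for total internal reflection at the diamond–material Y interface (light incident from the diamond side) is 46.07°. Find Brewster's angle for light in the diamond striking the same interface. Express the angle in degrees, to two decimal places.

At the critical angle sin θ_c = n₂/n₁, giving n₂/n₁ = sin 46.07° = 0.7202.
Then tan θ_B = n₂/n₁ = 0.7202, so θ_B = arctan 0.7202 = 35.76°.

θ_B ≈ 35.76°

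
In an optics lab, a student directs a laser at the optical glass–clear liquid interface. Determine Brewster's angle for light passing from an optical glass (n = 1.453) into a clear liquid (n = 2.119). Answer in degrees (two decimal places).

tan θ_B = n₂/n₁ = 2.119/1.453 = 1.4584. Taking the arctangent, θ_B = 55.56°.

θ_B ≈ 55.56°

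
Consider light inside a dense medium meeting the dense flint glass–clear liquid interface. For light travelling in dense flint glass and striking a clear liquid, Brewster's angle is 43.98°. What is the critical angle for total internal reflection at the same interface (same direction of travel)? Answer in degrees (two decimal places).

n₂/n₁ = tan 43.98° = 0.9650; the critical angle satisfies sin θ_c = n₂/n₁.
θ_c = arcsin(0.9650) = 74.80°.

θ_c ≈ 74.80°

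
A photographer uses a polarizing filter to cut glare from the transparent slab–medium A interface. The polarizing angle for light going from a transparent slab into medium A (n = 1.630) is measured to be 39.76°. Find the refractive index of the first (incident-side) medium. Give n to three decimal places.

n ≈ 1.959

Full polarization of the reflected beam means tan θ_B = n₂/n₁, where n₁ is the incident medium (a transparent slab).
n₁ = n₂ / tan θ_B = 1.630 / tan 39.76° = 1.959.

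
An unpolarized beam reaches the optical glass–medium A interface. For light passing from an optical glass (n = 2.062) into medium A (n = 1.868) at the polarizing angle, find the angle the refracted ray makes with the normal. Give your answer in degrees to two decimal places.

tan θ_B = n₂/n₁ = 1.868/2.062 = 0.9059, so θ_B = 42.17°.
Since θ_B + θ_t = 90° at Brewster incidence, θ_t = 90° − 42.17° = 47.83°.

θ_t ≈ 47.83°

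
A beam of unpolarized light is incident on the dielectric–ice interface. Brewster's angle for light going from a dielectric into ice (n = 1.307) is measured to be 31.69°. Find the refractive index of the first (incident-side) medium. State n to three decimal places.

n ≈ 2.117

Brewster's law: tan θ_B = n₂/n₁ (light incident in a dielectric, refracted into ice).
n₁ = n₂ / tan θ_B = 1.307 / tan 31.69° = 2.117.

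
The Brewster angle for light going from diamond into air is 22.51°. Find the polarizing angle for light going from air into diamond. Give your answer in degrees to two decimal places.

tan θ_B' = n₁/n₂ = 1/tan θ_B, so θ_B' = 90° − θ_B.
θ_B' = 90° − 22.51° = 67.49°.

θ_B' ≈ 67.49°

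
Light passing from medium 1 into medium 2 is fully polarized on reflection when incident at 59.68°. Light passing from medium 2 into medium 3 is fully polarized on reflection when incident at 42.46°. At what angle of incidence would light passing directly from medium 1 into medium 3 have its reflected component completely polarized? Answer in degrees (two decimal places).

n₂/n₁ = tan 59.68° = 1.7099 and n₃/n₂ = tan 42.46° = 0.9150.
n₃/n₁ = 1.5647. Then tan θ_B(1→3) = n₃/n₁, so θ_B(1→3) = arctan(1.5647) = 57.42°.

θ_B ≈ 57.42°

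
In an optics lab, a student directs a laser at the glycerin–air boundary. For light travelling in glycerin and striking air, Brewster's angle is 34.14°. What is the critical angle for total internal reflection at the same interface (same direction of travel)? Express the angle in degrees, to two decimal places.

tan θ_B = n₂/n₁ = tan 34.14° = 0.6781.
Total internal reflection: sin θ_c = n₂/n₁ = 0.6781.
θ_c = arcsin(0.6781) = 42.69°.

θ_c ≈ 42.69°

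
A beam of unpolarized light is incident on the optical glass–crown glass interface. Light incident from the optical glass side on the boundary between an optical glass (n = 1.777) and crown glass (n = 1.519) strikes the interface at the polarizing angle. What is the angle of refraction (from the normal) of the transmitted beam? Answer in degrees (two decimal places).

θ_t ≈ 49.48°

tan θ_B = n₂/n₁ = 1.519/1.777 = 0.8548, so θ_B = 40.52°.
At Brewster's angle the reflected and refracted rays are perpendicular, so θ_t = 90° − θ_B = 90° − 40.52° = 49.48°.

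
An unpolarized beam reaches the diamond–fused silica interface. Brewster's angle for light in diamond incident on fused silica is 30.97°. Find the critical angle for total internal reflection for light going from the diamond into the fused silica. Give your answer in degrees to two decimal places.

From Brewster, n₂/n₁ = tan θ_B = tan 30.97° = 0.6001.
Then sin θ_c = n₂/n₁ = 0.6001, so θ_c = arcsin 0.6001 = 36.88°.

θ_c ≈ 36.88°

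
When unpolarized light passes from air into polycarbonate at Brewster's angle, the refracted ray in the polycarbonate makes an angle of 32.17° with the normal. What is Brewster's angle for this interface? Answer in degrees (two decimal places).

θ_B ≈ 57.83°

At Brewster's angle the reflected and refracted rays are perpendicular, so θ_B + θ_t = 90°.
So θ_B = 90° − θ_t = 90° − 32.17° = 57.83°.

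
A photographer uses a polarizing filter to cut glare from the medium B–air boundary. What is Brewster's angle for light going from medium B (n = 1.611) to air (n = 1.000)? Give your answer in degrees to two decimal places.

θ_B ≈ 31.83°

At Brewster's angle the reflected and refracted rays are perpendicular, which with Snell's law gives tan θ_B = n₂/n₁.
Brewster's condition: tan θ_B = n₂/n₁ = 1.000/1.611 = 0.6207. Taking the arctangent, θ_B = 31.83°.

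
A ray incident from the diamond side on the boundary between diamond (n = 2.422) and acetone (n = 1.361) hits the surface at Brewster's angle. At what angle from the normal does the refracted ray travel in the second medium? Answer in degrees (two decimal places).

θ_t ≈ 60.67°

θ_B = arctan(n₂/n₁) = arctan(1.361/2.422) = 29.33°.
At Brewster's angle the reflected and refracted rays are perpendicular, so θ_t = 90° − θ_B = 90° − 29.33° = 60.67°.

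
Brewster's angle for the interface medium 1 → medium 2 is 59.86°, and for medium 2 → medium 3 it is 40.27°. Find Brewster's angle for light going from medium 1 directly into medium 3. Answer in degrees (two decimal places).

θ_B ≈ 55.57°

tan θ_B(1→2) = n₂/n₁ = tan 59.86° = 1.7223.
tan θ_B(2→3) = n₃/n₂ = tan 40.27° = 0.8472.
So n₃/n₁ = (n₂/n₁)(n₃/n₂) = 1.7223 × 0.8472 = 1.4591.
θ_B(1→3) = arctan(1.4591) = 55.57°.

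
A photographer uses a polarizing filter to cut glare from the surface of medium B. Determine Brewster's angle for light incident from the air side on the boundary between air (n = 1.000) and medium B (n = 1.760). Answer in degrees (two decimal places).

θ_B ≈ 60.40°

tan θ_B = n₂/n₁ = 1.760/1.000 = 1.7600.
θ_B = arctan(1.7600) = 60.40°.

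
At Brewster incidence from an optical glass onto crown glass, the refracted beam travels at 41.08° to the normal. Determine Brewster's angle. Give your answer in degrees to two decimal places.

θ_B ≈ 48.92°

At Brewster's angle the reflected and refracted rays are perpendicular, so θ_B + θ_t = 90°.
θ_B = 90° − 41.08° = 48.92°.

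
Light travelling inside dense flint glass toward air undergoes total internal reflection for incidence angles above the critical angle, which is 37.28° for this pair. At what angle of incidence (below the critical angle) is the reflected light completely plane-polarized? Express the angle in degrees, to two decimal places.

At the critical angle sin θ_c = n₂/n₁, giving n₂/n₁ = sin 37.28° = 0.6057.
Then tan θ_B = n₂/n₁ = 0.6057, so θ_B = arctan 0.6057 = 31.20°.

θ_B ≈ 31.20°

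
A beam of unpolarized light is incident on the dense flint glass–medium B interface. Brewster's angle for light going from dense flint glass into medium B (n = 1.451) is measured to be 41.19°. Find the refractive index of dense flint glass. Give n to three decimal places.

Full polarization of the reflected beam means tan θ_B = n₂/n₁, where n₁ is the incident medium (dense flint glass).
n₁ = n₂ / tan θ_B = 1.451 / tan 41.19° = 1.658.

n ≈ 1.658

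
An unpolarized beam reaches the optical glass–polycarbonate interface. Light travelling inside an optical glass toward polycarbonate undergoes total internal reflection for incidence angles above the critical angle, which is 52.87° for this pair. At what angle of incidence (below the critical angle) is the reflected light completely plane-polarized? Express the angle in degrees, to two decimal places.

sin θ_c = n₂/n₁, so n₂/n₁ = sin 52.87° = 0.7973.
Brewster: tan θ_B = n₂/n₁ = 0.7973.
θ_B = arctan(0.7973) = 38.56°.

θ_B ≈ 38.56°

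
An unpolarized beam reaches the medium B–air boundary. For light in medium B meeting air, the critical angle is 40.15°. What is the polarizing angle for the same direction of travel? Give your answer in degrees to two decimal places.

θ_B ≈ 32.81°

n₂/n₁ = sin θ_c = sin 40.15° = 0.6448.
tan θ_B equals the same ratio, so θ_B = arctan(0.6448) = 32.81°.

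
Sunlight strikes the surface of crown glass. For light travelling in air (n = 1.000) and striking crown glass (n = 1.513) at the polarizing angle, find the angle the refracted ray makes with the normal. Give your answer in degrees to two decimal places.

θ_B = arctan(n₂/n₁) = arctan(1.513/1.000) = 56.54°.
The refracted ray is perpendicular to the reflected ray, so θ_t = 90° − θ_B = 33.46°.

θ_t ≈ 33.46°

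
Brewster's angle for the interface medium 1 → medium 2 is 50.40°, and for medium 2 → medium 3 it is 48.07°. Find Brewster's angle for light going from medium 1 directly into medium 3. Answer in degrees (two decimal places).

n₂/n₁ = tan 50.40° = 1.2088 and n₃/n₂ = tan 48.07° = 1.1133.
So n₃/n₁ = (n₂/n₁)(n₃/n₂) = 1.2088 × 1.1133 = 1.3458.
θ_B(1→3) = arctan(1.3458) = 53.39°.

θ_B ≈ 53.39°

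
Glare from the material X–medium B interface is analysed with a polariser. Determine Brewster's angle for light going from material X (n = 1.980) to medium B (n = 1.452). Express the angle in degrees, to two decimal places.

Here n₂/n₁ = 1.452/1.980 = 0.7333, and Brewster's law gives tan θ_B = n₂/n₁.
θ_B = arctan(0.7333) = 36.25°.

θ_B ≈ 36.25°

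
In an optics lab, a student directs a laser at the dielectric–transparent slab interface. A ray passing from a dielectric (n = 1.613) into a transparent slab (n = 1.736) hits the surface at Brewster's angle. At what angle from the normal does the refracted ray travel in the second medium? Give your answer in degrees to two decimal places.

tan θ_B = n₂/n₁ = 1.736/1.613 = 1.0763, so θ_B = 47.10°.
The refracted ray is perpendicular to the reflected ray, so θ_t = 90° − θ_B = 42.90°.

θ_t ≈ 42.90°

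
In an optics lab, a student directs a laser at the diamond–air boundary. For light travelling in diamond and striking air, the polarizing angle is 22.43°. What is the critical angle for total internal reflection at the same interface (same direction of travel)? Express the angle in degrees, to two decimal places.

θ_c ≈ 24.38°

n₂/n₁ = tan 22.43° = 0.4128; the critical angle satisfies sin θ_c = n₂/n₁.
θ_c = arcsin(0.4128) = 24.38°.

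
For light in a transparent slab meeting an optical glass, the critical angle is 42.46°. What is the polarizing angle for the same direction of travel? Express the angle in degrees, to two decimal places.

θ_B ≈ 34.02°

At the critical angle sin θ_c = n₂/n₁, giving n₂/n₁ = sin 42.46° = 0.6751.
Then tan θ_B = n₂/n₁ = 0.6751, so θ_B = arctan 0.6751 = 34.02°.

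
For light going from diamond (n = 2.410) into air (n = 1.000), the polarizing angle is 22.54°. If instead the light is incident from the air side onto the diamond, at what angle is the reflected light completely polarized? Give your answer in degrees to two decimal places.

Reversing the direction swaps n₁ and n₂, so tan θ_B' = 1/tan θ_B and θ_B' = 90° − θ_B.
Hence θ_B' = 90° − 22.54° = 67.46°.

θ_B' ≈ 67.46°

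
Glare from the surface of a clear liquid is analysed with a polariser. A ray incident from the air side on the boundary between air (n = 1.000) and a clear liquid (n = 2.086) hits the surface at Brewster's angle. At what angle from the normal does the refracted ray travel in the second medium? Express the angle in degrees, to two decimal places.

θ_t ≈ 25.61°

θ_B = arctan(n₂/n₁) = arctan(2.086/1.000) = 64.39°.
Since θ_B + θ_t = 90° at Brewster incidence, θ_t = 90° − 64.39° = 25.61°.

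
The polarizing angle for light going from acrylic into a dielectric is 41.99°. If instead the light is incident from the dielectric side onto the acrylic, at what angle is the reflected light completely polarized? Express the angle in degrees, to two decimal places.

θ_B' ≈ 48.01°

Reversing the direction swaps n₁ and n₂, so tan θ_B' = 1/tan θ_B and θ_B' = 90° − θ_B.
Hence θ_B' = 90° − 41.99° = 48.01°.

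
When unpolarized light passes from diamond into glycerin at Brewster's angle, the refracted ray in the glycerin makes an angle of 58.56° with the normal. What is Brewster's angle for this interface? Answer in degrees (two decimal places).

θ_B ≈ 31.44°

At Brewster's angle the reflected and refracted rays are perpendicular, so θ_B + θ_t = 90°.
θ_B = 90° − 58.56° = 31.44°.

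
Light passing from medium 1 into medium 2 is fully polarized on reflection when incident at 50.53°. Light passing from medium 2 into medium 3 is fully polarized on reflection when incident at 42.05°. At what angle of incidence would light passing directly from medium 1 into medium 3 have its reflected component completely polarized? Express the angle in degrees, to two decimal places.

θ_B ≈ 47.61°

n₂/n₁ = tan 50.53° = 1.2144 and n₃/n₂ = tan 42.05° = 0.9020.
Multiplying, n₃/n₁ = 1.2144 × 0.9020 = 1.0954, and θ_B(1→3) = arctan 1.0954 = 47.61°.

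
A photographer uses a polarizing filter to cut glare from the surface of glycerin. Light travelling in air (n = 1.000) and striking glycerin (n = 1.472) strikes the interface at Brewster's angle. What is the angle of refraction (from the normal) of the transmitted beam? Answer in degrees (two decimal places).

θ_B = arctan(n₂/n₁) = arctan(1.472/1.000) = 55.81°.
Since θ_B + θ_t = 90° at Brewster incidence, θ_t = 90° − 55.81° = 34.19°.

θ_t ≈ 34.19°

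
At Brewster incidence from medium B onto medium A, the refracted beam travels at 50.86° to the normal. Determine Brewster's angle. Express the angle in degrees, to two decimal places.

θ_B ≈ 39.14°

At Brewster's angle the reflected and refracted rays are perpendicular, so θ_B + θ_t = 90°.
So θ_B = 90° − θ_t = 90° − 50.86° = 39.14°.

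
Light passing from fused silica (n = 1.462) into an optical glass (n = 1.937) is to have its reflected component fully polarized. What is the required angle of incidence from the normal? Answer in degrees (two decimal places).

θ_B ≈ 52.96°

tan θ_B = n₂/n₁ = 1.937/1.462 = 1.3249.
θ_B = arctan(1.3249) = 52.96°.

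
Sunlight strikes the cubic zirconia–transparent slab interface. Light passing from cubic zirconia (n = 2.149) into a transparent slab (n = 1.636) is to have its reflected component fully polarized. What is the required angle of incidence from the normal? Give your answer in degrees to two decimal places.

θ_B ≈ 37.28°

Here n₂/n₁ = 1.636/2.149 = 0.7613, and Brewster's law gives tan θ_B = n₂/n₁.
θ_B = arctan(0.7613) = 37.28°.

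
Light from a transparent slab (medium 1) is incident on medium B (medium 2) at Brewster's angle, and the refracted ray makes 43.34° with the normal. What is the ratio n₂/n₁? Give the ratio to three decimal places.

At Brewster incidence θ_B = 90° − θ_t = 90° − 43.34° = 46.66°.
tan θ_B = n₂/n₁, so n₂/n₁ = tan 46.66° = 1.060.

n₂/n₁ ≈ 1.060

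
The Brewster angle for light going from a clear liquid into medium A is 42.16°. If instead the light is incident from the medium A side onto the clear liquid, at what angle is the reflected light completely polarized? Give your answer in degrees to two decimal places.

θ_B' ≈ 47.84°

tan θ_B' = n₁/n₂ = 1/tan θ_B, so θ_B' = 90° − θ_B.
θ_B' = 90° − 42.16° = 47.84°.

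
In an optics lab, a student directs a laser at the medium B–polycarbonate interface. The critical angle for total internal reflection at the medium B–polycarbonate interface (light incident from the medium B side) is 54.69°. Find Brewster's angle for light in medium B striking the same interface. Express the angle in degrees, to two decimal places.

θ_B ≈ 39.22°

n₂/n₁ = sin θ_c = sin 54.69° = 0.8160.
tan θ_B equals the same ratio, so θ_B = arctan(0.8160) = 39.22°.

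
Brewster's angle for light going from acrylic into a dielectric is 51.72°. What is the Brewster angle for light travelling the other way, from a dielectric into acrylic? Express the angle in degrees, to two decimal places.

θ_B' ≈ 38.28°

Reversing the direction swaps n₁ and n₂, so tan θ_B' = 1/tan θ_B and θ_B' = 90° − θ_B.
Hence θ_B' = 90° − 51.72° = 38.28°.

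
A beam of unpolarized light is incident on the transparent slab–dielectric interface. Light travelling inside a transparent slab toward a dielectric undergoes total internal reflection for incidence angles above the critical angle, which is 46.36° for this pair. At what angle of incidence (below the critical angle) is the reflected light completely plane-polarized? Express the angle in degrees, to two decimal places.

θ_B ≈ 35.89°

n₂/n₁ = sin θ_c = sin 46.36° = 0.7237.
tan θ_B equals the same ratio, so θ_B = arctan(0.7237) = 35.89°.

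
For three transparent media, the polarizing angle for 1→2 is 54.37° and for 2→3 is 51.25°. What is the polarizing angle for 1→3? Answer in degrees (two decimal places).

θ_B ≈ 60.09°

n₂/n₁ = tan 54.37° = 1.3952 and n₃/n₂ = tan 51.25° = 1.2460.
n₃/n₁ = 1.7384. Then tan θ_B(1→3) = n₃/n₁, so θ_B(1→3) = arctan(1.7384) = 60.09°.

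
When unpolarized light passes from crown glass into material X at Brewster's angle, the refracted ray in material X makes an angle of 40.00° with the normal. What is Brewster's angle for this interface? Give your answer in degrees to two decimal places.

Since the reflected and refracted rays are at right angles at the polarizing angle, θ_B + θ_t = 90°.
So θ_B = 90° − θ_t = 90° − 40.00° = 50.00°.

θ_B ≈ 50.00°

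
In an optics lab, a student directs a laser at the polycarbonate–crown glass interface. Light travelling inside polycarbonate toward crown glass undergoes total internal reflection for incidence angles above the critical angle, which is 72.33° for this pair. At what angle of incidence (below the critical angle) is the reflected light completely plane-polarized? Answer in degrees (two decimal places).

sin θ_c = n₂/n₁, so n₂/n₁ = sin 72.33° = 0.9528.
Brewster: tan θ_B = n₂/n₁ = 0.9528.
θ_B = arctan(0.9528) = 43.62°.

θ_B ≈ 43.62°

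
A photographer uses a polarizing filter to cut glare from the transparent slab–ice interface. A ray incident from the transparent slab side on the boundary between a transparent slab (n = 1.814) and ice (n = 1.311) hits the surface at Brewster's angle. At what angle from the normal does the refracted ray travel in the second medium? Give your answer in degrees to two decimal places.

θ_B = arctan(n₂/n₁) = arctan(1.311/1.814) = 35.86°.
Since θ_B + θ_t = 90° at Brewster incidence, θ_t = 90° − 35.86° = 54.14°.

θ_t ≈ 54.14°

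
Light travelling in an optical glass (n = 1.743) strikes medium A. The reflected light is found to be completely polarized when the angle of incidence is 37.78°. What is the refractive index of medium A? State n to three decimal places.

Brewster's law: tan θ_B = n₂/n₁ (light incident in an optical glass, refracted into medium A).
n₂ = n₁ tan θ_B = 1.743 × tan 37.78° = 1.351.

n ≈ 1.351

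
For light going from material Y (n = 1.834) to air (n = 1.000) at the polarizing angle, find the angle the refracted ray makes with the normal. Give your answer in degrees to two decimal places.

First find Brewster's angle: tan θ_B = 1.000/1.834 = 0.5453, giving θ_B = 28.60°.
At Brewster's angle the reflected and refracted rays are perpendicular, so θ_t = 90° − θ_B = 90° − 28.60° = 61.40°.

θ_t ≈ 61.40°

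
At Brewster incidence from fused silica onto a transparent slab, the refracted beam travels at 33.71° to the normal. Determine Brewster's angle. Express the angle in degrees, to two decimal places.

θ_B ≈ 56.29°

At Brewster's angle the reflected and refracted rays are perpendicular, so θ_B + θ_t = 90°.
θ_B = 90° − 33.71° = 56.29°.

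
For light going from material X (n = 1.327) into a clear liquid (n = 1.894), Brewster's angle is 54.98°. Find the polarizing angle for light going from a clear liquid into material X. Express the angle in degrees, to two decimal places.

The two Brewster angles are complementary: θ_B' = 90° − θ_B = 90° − 54.98° = 35.02°.

θ_B' ≈ 35.02°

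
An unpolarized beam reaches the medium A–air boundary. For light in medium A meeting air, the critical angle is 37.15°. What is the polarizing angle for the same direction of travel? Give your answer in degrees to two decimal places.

At the critical angle sin θ_c = n₂/n₁, giving n₂/n₁ = sin 37.15° = 0.6039.
Then tan θ_B = n₂/n₁ = 0.6039, so θ_B = arctan 0.6039 = 31.13°.

θ_B ≈ 31.13°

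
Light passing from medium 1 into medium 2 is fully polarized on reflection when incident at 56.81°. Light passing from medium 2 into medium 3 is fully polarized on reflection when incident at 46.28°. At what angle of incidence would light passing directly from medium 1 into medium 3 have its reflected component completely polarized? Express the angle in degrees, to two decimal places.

θ_B ≈ 57.97°

n₂/n₁ = tan 56.81° = 1.5287 and n₃/n₂ = tan 46.28° = 1.0457.
So n₃/n₁ = (n₂/n₁)(n₃/n₂) = 1.5287 × 1.0457 = 1.5986.
θ_B(1→3) = arctan(1.5986) = 57.97°.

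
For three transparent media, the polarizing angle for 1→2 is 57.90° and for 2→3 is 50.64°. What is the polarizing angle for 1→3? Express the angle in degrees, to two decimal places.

n₂/n₁ = tan 57.90° = 1.5941 and n₃/n₂ = tan 50.64° = 1.2192.
So n₃/n₁ = (n₂/n₁)(n₃/n₂) = 1.5941 × 1.2192 = 1.9435.
θ_B(1→3) = arctan(1.9435) = 62.77°.

θ_B ≈ 62.77°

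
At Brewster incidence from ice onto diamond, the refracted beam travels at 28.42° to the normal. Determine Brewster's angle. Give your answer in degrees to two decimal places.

Since the reflected and refracted rays are at right angles at the polarizing angle, θ_B + θ_t = 90°.
So θ_B = 90° − θ_t = 90° − 28.42° = 61.58°.

θ_B ≈ 61.58°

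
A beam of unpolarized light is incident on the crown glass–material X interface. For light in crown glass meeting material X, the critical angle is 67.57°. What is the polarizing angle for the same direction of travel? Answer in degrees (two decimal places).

sin θ_c = n₂/n₁, so n₂/n₁ = sin 67.57° = 0.9243.
Brewster: tan θ_B = n₂/n₁ = 0.9243.
θ_B = arctan(0.9243) = 42.75°.

θ_B ≈ 42.75°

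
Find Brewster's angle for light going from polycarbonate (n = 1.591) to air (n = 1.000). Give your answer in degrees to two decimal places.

The reflected p-component vanishes when tan θ_B = n₂/n₁.
Brewster's condition: tan θ_B = n₂/n₁ = 1.000/1.591 = 0.6285. Taking the arctangent, θ_B = 32.15°.

θ_B ≈ 32.15°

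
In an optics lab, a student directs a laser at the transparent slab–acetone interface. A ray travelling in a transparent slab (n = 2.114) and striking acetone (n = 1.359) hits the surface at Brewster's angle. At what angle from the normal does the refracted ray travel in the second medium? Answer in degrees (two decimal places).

θ_t ≈ 57.26°

tan θ_B = n₂/n₁ = 1.359/2.114 = 0.6429, so θ_B = 32.74°.
At Brewster's angle the reflected and refracted rays are perpendicular, so θ_t = 90° − θ_B = 90° − 32.74° = 57.26°.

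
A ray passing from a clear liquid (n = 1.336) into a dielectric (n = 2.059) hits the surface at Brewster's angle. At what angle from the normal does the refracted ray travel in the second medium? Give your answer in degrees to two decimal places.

tan θ_B = n₂/n₁ = 2.059/1.336 = 1.5412, so θ_B = 57.02°.
The refracted ray is perpendicular to the reflected ray, so θ_t = 90° − θ_B = 32.98°.

θ_t ≈ 32.98°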